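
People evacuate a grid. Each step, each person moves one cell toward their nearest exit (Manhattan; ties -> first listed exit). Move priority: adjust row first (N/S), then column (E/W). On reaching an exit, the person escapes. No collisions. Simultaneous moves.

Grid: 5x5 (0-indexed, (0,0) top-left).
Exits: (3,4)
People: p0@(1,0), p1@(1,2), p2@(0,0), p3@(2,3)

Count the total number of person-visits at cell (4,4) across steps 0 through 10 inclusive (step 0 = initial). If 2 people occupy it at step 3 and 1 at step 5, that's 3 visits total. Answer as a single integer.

Step 0: p0@(1,0) p1@(1,2) p2@(0,0) p3@(2,3) -> at (4,4): 0 [-], cum=0
Step 1: p0@(2,0) p1@(2,2) p2@(1,0) p3@(3,3) -> at (4,4): 0 [-], cum=0
Step 2: p0@(3,0) p1@(3,2) p2@(2,0) p3@ESC -> at (4,4): 0 [-], cum=0
Step 3: p0@(3,1) p1@(3,3) p2@(3,0) p3@ESC -> at (4,4): 0 [-], cum=0
Step 4: p0@(3,2) p1@ESC p2@(3,1) p3@ESC -> at (4,4): 0 [-], cum=0
Step 5: p0@(3,3) p1@ESC p2@(3,2) p3@ESC -> at (4,4): 0 [-], cum=0
Step 6: p0@ESC p1@ESC p2@(3,3) p3@ESC -> at (4,4): 0 [-], cum=0
Step 7: p0@ESC p1@ESC p2@ESC p3@ESC -> at (4,4): 0 [-], cum=0
Total visits = 0

Answer: 0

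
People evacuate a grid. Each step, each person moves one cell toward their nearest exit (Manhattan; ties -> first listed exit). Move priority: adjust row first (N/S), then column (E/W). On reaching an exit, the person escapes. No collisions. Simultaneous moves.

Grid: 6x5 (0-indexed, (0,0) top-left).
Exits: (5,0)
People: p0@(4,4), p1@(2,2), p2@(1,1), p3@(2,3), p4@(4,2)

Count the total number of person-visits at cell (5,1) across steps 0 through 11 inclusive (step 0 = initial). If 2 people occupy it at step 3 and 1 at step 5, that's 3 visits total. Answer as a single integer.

Step 0: p0@(4,4) p1@(2,2) p2@(1,1) p3@(2,3) p4@(4,2) -> at (5,1): 0 [-], cum=0
Step 1: p0@(5,4) p1@(3,2) p2@(2,1) p3@(3,3) p4@(5,2) -> at (5,1): 0 [-], cum=0
Step 2: p0@(5,3) p1@(4,2) p2@(3,1) p3@(4,3) p4@(5,1) -> at (5,1): 1 [p4], cum=1
Step 3: p0@(5,2) p1@(5,2) p2@(4,1) p3@(5,3) p4@ESC -> at (5,1): 0 [-], cum=1
Step 4: p0@(5,1) p1@(5,1) p2@(5,1) p3@(5,2) p4@ESC -> at (5,1): 3 [p0,p1,p2], cum=4
Step 5: p0@ESC p1@ESC p2@ESC p3@(5,1) p4@ESC -> at (5,1): 1 [p3], cum=5
Step 6: p0@ESC p1@ESC p2@ESC p3@ESC p4@ESC -> at (5,1): 0 [-], cum=5
Total visits = 5

Answer: 5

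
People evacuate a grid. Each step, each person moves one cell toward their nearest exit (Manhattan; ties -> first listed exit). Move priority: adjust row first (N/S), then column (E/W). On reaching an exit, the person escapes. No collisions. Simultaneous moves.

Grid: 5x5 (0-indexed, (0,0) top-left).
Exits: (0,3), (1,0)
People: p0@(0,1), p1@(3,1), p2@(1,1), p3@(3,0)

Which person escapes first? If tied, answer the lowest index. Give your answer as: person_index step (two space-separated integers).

Step 1: p0:(0,1)->(0,2) | p1:(3,1)->(2,1) | p2:(1,1)->(1,0)->EXIT | p3:(3,0)->(2,0)
Step 2: p0:(0,2)->(0,3)->EXIT | p1:(2,1)->(1,1) | p2:escaped | p3:(2,0)->(1,0)->EXIT
Step 3: p0:escaped | p1:(1,1)->(1,0)->EXIT | p2:escaped | p3:escaped
Exit steps: [2, 3, 1, 2]
First to escape: p2 at step 1

Answer: 2 1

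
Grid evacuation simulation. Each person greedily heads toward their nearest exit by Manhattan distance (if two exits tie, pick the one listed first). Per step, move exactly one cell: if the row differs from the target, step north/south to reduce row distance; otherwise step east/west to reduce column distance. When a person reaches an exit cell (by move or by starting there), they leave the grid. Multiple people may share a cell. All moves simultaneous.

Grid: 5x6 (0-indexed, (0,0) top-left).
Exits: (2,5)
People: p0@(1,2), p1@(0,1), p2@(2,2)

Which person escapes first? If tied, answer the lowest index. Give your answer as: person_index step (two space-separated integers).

Step 1: p0:(1,2)->(2,2) | p1:(0,1)->(1,1) | p2:(2,2)->(2,3)
Step 2: p0:(2,2)->(2,3) | p1:(1,1)->(2,1) | p2:(2,3)->(2,4)
Step 3: p0:(2,3)->(2,4) | p1:(2,1)->(2,2) | p2:(2,4)->(2,5)->EXIT
Step 4: p0:(2,4)->(2,5)->EXIT | p1:(2,2)->(2,3) | p2:escaped
Step 5: p0:escaped | p1:(2,3)->(2,4) | p2:escaped
Step 6: p0:escaped | p1:(2,4)->(2,5)->EXIT | p2:escaped
Exit steps: [4, 6, 3]
First to escape: p2 at step 3

Answer: 2 3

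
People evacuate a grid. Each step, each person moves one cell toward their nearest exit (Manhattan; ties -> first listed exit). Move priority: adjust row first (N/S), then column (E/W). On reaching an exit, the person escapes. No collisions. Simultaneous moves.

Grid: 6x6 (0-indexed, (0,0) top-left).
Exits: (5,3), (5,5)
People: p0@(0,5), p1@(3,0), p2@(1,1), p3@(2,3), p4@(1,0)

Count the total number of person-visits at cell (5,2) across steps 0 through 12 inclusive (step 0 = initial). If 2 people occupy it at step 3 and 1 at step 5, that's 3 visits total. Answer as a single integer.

Step 0: p0@(0,5) p1@(3,0) p2@(1,1) p3@(2,3) p4@(1,0) -> at (5,2): 0 [-], cum=0
Step 1: p0@(1,5) p1@(4,0) p2@(2,1) p3@(3,3) p4@(2,0) -> at (5,2): 0 [-], cum=0
Step 2: p0@(2,5) p1@(5,0) p2@(3,1) p3@(4,3) p4@(3,0) -> at (5,2): 0 [-], cum=0
Step 3: p0@(3,5) p1@(5,1) p2@(4,1) p3@ESC p4@(4,0) -> at (5,2): 0 [-], cum=0
Step 4: p0@(4,5) p1@(5,2) p2@(5,1) p3@ESC p4@(5,0) -> at (5,2): 1 [p1], cum=1
Step 5: p0@ESC p1@ESC p2@(5,2) p3@ESC p4@(5,1) -> at (5,2): 1 [p2], cum=2
Step 6: p0@ESC p1@ESC p2@ESC p3@ESC p4@(5,2) -> at (5,2): 1 [p4], cum=3
Step 7: p0@ESC p1@ESC p2@ESC p3@ESC p4@ESC -> at (5,2): 0 [-], cum=3
Total visits = 3

Answer: 3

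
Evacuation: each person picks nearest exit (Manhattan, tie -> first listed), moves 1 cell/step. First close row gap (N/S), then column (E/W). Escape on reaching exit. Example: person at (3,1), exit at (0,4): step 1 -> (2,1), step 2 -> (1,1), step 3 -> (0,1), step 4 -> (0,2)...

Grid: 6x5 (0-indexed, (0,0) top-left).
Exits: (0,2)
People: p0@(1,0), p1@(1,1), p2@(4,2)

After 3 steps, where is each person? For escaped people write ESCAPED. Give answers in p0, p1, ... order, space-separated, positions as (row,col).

Step 1: p0:(1,0)->(0,0) | p1:(1,1)->(0,1) | p2:(4,2)->(3,2)
Step 2: p0:(0,0)->(0,1) | p1:(0,1)->(0,2)->EXIT | p2:(3,2)->(2,2)
Step 3: p0:(0,1)->(0,2)->EXIT | p1:escaped | p2:(2,2)->(1,2)

ESCAPED ESCAPED (1,2)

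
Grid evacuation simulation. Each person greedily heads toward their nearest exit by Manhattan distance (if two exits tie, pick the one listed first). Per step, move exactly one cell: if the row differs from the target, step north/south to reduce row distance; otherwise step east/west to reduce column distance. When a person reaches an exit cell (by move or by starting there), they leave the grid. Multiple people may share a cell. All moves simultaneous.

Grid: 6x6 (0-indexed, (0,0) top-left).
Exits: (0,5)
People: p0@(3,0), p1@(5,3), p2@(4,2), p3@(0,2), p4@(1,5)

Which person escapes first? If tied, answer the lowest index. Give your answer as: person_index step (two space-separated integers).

Step 1: p0:(3,0)->(2,0) | p1:(5,3)->(4,3) | p2:(4,2)->(3,2) | p3:(0,2)->(0,3) | p4:(1,5)->(0,5)->EXIT
Step 2: p0:(2,0)->(1,0) | p1:(4,3)->(3,3) | p2:(3,2)->(2,2) | p3:(0,3)->(0,4) | p4:escaped
Step 3: p0:(1,0)->(0,0) | p1:(3,3)->(2,3) | p2:(2,2)->(1,2) | p3:(0,4)->(0,5)->EXIT | p4:escaped
Step 4: p0:(0,0)->(0,1) | p1:(2,3)->(1,3) | p2:(1,2)->(0,2) | p3:escaped | p4:escaped
Step 5: p0:(0,1)->(0,2) | p1:(1,3)->(0,3) | p2:(0,2)->(0,3) | p3:escaped | p4:escaped
Step 6: p0:(0,2)->(0,3) | p1:(0,3)->(0,4) | p2:(0,3)->(0,4) | p3:escaped | p4:escaped
Step 7: p0:(0,3)->(0,4) | p1:(0,4)->(0,5)->EXIT | p2:(0,4)->(0,5)->EXIT | p3:escaped | p4:escaped
Step 8: p0:(0,4)->(0,5)->EXIT | p1:escaped | p2:escaped | p3:escaped | p4:escaped
Exit steps: [8, 7, 7, 3, 1]
First to escape: p4 at step 1

Answer: 4 1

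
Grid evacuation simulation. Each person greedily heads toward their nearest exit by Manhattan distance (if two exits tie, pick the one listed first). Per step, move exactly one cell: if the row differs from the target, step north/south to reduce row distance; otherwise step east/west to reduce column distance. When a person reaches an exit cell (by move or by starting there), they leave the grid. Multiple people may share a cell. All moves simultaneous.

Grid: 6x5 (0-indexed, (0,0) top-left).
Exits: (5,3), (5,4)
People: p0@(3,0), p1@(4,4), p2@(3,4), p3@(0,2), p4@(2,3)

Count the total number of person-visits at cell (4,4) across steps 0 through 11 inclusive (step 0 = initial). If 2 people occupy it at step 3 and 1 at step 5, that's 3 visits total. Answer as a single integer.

Answer: 2

Derivation:
Step 0: p0@(3,0) p1@(4,4) p2@(3,4) p3@(0,2) p4@(2,3) -> at (4,4): 1 [p1], cum=1
Step 1: p0@(4,0) p1@ESC p2@(4,4) p3@(1,2) p4@(3,3) -> at (4,4): 1 [p2], cum=2
Step 2: p0@(5,0) p1@ESC p2@ESC p3@(2,2) p4@(4,3) -> at (4,4): 0 [-], cum=2
Step 3: p0@(5,1) p1@ESC p2@ESC p3@(3,2) p4@ESC -> at (4,4): 0 [-], cum=2
Step 4: p0@(5,2) p1@ESC p2@ESC p3@(4,2) p4@ESC -> at (4,4): 0 [-], cum=2
Step 5: p0@ESC p1@ESC p2@ESC p3@(5,2) p4@ESC -> at (4,4): 0 [-], cum=2
Step 6: p0@ESC p1@ESC p2@ESC p3@ESC p4@ESC -> at (4,4): 0 [-], cum=2
Total visits = 2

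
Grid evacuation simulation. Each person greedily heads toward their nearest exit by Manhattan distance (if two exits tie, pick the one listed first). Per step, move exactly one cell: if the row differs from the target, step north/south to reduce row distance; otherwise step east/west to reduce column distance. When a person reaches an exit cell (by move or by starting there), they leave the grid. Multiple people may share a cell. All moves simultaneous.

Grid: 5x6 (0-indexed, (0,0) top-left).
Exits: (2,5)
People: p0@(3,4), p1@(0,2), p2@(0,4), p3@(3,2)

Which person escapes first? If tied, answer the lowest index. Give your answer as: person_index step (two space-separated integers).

Answer: 0 2

Derivation:
Step 1: p0:(3,4)->(2,4) | p1:(0,2)->(1,2) | p2:(0,4)->(1,4) | p3:(3,2)->(2,2)
Step 2: p0:(2,4)->(2,5)->EXIT | p1:(1,2)->(2,2) | p2:(1,4)->(2,4) | p3:(2,2)->(2,3)
Step 3: p0:escaped | p1:(2,2)->(2,3) | p2:(2,4)->(2,5)->EXIT | p3:(2,3)->(2,4)
Step 4: p0:escaped | p1:(2,3)->(2,4) | p2:escaped | p3:(2,4)->(2,5)->EXIT
Step 5: p0:escaped | p1:(2,4)->(2,5)->EXIT | p2:escaped | p3:escaped
Exit steps: [2, 5, 3, 4]
First to escape: p0 at step 2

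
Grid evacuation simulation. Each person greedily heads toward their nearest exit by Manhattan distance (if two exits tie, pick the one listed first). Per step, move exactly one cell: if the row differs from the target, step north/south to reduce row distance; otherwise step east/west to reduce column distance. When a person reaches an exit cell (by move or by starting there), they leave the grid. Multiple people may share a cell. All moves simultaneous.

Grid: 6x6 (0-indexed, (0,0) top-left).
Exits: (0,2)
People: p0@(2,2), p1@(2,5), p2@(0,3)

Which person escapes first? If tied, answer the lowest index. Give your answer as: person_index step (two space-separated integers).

Step 1: p0:(2,2)->(1,2) | p1:(2,5)->(1,5) | p2:(0,3)->(0,2)->EXIT
Step 2: p0:(1,2)->(0,2)->EXIT | p1:(1,5)->(0,5) | p2:escaped
Step 3: p0:escaped | p1:(0,5)->(0,4) | p2:escaped
Step 4: p0:escaped | p1:(0,4)->(0,3) | p2:escaped
Step 5: p0:escaped | p1:(0,3)->(0,2)->EXIT | p2:escaped
Exit steps: [2, 5, 1]
First to escape: p2 at step 1

Answer: 2 1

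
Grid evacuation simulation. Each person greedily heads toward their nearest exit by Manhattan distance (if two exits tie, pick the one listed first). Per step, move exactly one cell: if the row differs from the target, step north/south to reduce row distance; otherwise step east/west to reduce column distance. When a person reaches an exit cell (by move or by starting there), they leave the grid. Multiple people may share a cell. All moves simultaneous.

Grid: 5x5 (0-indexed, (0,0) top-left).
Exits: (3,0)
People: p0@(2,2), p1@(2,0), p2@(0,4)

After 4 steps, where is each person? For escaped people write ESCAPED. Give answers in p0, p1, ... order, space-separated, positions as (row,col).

Step 1: p0:(2,2)->(3,2) | p1:(2,0)->(3,0)->EXIT | p2:(0,4)->(1,4)
Step 2: p0:(3,2)->(3,1) | p1:escaped | p2:(1,4)->(2,4)
Step 3: p0:(3,1)->(3,0)->EXIT | p1:escaped | p2:(2,4)->(3,4)
Step 4: p0:escaped | p1:escaped | p2:(3,4)->(3,3)

ESCAPED ESCAPED (3,3)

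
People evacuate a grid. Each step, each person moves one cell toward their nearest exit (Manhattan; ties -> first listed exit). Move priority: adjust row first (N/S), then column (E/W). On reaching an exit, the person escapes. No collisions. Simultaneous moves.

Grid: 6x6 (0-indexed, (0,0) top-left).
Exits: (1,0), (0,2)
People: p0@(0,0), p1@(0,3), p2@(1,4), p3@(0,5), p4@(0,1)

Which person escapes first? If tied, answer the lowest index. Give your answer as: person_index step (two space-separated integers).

Answer: 0 1

Derivation:
Step 1: p0:(0,0)->(1,0)->EXIT | p1:(0,3)->(0,2)->EXIT | p2:(1,4)->(0,4) | p3:(0,5)->(0,4) | p4:(0,1)->(0,2)->EXIT
Step 2: p0:escaped | p1:escaped | p2:(0,4)->(0,3) | p3:(0,4)->(0,3) | p4:escaped
Step 3: p0:escaped | p1:escaped | p2:(0,3)->(0,2)->EXIT | p3:(0,3)->(0,2)->EXIT | p4:escaped
Exit steps: [1, 1, 3, 3, 1]
First to escape: p0 at step 1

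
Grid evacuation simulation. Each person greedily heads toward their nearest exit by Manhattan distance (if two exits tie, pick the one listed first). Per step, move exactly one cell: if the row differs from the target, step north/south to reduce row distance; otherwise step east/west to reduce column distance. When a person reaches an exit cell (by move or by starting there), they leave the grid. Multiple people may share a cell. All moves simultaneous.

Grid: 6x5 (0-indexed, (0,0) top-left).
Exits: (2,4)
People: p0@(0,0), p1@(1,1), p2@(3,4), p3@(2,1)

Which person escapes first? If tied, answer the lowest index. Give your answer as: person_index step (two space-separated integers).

Answer: 2 1

Derivation:
Step 1: p0:(0,0)->(1,0) | p1:(1,1)->(2,1) | p2:(3,4)->(2,4)->EXIT | p3:(2,1)->(2,2)
Step 2: p0:(1,0)->(2,0) | p1:(2,1)->(2,2) | p2:escaped | p3:(2,2)->(2,3)
Step 3: p0:(2,0)->(2,1) | p1:(2,2)->(2,3) | p2:escaped | p3:(2,3)->(2,4)->EXIT
Step 4: p0:(2,1)->(2,2) | p1:(2,3)->(2,4)->EXIT | p2:escaped | p3:escaped
Step 5: p0:(2,2)->(2,3) | p1:escaped | p2:escaped | p3:escaped
Step 6: p0:(2,3)->(2,4)->EXIT | p1:escaped | p2:escaped | p3:escaped
Exit steps: [6, 4, 1, 3]
First to escape: p2 at step 1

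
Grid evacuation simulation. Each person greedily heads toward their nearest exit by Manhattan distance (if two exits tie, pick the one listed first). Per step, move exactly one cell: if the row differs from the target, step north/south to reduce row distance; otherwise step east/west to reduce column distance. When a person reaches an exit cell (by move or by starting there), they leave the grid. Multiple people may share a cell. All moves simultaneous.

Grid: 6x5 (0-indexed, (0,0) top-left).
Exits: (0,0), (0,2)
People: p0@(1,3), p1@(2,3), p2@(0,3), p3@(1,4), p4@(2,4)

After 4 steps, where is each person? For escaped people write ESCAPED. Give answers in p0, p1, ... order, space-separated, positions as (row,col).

Step 1: p0:(1,3)->(0,3) | p1:(2,3)->(1,3) | p2:(0,3)->(0,2)->EXIT | p3:(1,4)->(0,4) | p4:(2,4)->(1,4)
Step 2: p0:(0,3)->(0,2)->EXIT | p1:(1,3)->(0,3) | p2:escaped | p3:(0,4)->(0,3) | p4:(1,4)->(0,4)
Step 3: p0:escaped | p1:(0,3)->(0,2)->EXIT | p2:escaped | p3:(0,3)->(0,2)->EXIT | p4:(0,4)->(0,3)
Step 4: p0:escaped | p1:escaped | p2:escaped | p3:escaped | p4:(0,3)->(0,2)->EXIT

ESCAPED ESCAPED ESCAPED ESCAPED ESCAPED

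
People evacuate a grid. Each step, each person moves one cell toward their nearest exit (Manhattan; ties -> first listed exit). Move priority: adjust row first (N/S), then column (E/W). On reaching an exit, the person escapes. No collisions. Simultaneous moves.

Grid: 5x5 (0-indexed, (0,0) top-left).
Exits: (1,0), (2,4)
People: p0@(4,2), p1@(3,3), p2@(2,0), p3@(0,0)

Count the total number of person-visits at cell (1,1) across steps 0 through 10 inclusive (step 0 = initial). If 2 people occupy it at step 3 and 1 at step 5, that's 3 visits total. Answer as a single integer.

Step 0: p0@(4,2) p1@(3,3) p2@(2,0) p3@(0,0) -> at (1,1): 0 [-], cum=0
Step 1: p0@(3,2) p1@(2,3) p2@ESC p3@ESC -> at (1,1): 0 [-], cum=0
Step 2: p0@(2,2) p1@ESC p2@ESC p3@ESC -> at (1,1): 0 [-], cum=0
Step 3: p0@(2,3) p1@ESC p2@ESC p3@ESC -> at (1,1): 0 [-], cum=0
Step 4: p0@ESC p1@ESC p2@ESC p3@ESC -> at (1,1): 0 [-], cum=0
Total visits = 0

Answer: 0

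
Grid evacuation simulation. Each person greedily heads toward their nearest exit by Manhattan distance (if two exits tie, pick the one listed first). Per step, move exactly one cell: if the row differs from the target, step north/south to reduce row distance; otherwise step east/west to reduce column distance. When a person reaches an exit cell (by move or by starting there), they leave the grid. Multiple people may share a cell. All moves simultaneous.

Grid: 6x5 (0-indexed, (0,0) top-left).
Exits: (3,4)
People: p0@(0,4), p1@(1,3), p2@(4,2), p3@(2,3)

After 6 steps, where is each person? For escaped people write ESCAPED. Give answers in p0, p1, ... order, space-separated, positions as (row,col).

Step 1: p0:(0,4)->(1,4) | p1:(1,3)->(2,3) | p2:(4,2)->(3,2) | p3:(2,3)->(3,3)
Step 2: p0:(1,4)->(2,4) | p1:(2,3)->(3,3) | p2:(3,2)->(3,3) | p3:(3,3)->(3,4)->EXIT
Step 3: p0:(2,4)->(3,4)->EXIT | p1:(3,3)->(3,4)->EXIT | p2:(3,3)->(3,4)->EXIT | p3:escaped

ESCAPED ESCAPED ESCAPED ESCAPED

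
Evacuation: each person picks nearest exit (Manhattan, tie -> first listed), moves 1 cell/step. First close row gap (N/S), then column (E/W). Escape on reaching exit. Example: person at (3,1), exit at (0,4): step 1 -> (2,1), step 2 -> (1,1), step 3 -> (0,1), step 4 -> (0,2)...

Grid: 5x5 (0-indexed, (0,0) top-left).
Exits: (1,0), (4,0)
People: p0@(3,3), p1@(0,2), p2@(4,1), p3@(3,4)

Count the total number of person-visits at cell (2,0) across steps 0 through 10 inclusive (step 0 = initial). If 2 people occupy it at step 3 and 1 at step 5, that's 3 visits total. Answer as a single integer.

Answer: 0

Derivation:
Step 0: p0@(3,3) p1@(0,2) p2@(4,1) p3@(3,4) -> at (2,0): 0 [-], cum=0
Step 1: p0@(4,3) p1@(1,2) p2@ESC p3@(4,4) -> at (2,0): 0 [-], cum=0
Step 2: p0@(4,2) p1@(1,1) p2@ESC p3@(4,3) -> at (2,0): 0 [-], cum=0
Step 3: p0@(4,1) p1@ESC p2@ESC p3@(4,2) -> at (2,0): 0 [-], cum=0
Step 4: p0@ESC p1@ESC p2@ESC p3@(4,1) -> at (2,0): 0 [-], cum=0
Step 5: p0@ESC p1@ESC p2@ESC p3@ESC -> at (2,0): 0 [-], cum=0
Total visits = 0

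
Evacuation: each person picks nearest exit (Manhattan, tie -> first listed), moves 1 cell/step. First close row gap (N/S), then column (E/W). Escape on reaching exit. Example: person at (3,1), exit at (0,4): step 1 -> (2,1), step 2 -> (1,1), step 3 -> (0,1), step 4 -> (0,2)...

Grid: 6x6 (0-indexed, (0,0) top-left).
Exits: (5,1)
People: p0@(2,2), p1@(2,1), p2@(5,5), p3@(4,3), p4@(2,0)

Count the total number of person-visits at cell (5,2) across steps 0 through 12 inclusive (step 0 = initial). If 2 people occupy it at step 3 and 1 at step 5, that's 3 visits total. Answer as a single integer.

Answer: 3

Derivation:
Step 0: p0@(2,2) p1@(2,1) p2@(5,5) p3@(4,3) p4@(2,0) -> at (5,2): 0 [-], cum=0
Step 1: p0@(3,2) p1@(3,1) p2@(5,4) p3@(5,3) p4@(3,0) -> at (5,2): 0 [-], cum=0
Step 2: p0@(4,2) p1@(4,1) p2@(5,3) p3@(5,2) p4@(4,0) -> at (5,2): 1 [p3], cum=1
Step 3: p0@(5,2) p1@ESC p2@(5,2) p3@ESC p4@(5,0) -> at (5,2): 2 [p0,p2], cum=3
Step 4: p0@ESC p1@ESC p2@ESC p3@ESC p4@ESC -> at (5,2): 0 [-], cum=3
Total visits = 3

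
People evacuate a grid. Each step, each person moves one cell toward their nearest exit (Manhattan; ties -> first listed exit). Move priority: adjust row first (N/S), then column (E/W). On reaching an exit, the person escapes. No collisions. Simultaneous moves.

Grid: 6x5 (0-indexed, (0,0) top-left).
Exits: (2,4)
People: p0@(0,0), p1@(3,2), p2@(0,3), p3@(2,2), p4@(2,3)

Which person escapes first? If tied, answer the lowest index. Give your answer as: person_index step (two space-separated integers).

Answer: 4 1

Derivation:
Step 1: p0:(0,0)->(1,0) | p1:(3,2)->(2,2) | p2:(0,3)->(1,3) | p3:(2,2)->(2,3) | p4:(2,3)->(2,4)->EXIT
Step 2: p0:(1,0)->(2,0) | p1:(2,2)->(2,3) | p2:(1,3)->(2,3) | p3:(2,3)->(2,4)->EXIT | p4:escaped
Step 3: p0:(2,0)->(2,1) | p1:(2,3)->(2,4)->EXIT | p2:(2,3)->(2,4)->EXIT | p3:escaped | p4:escaped
Step 4: p0:(2,1)->(2,2) | p1:escaped | p2:escaped | p3:escaped | p4:escaped
Step 5: p0:(2,2)->(2,3) | p1:escaped | p2:escaped | p3:escaped | p4:escaped
Step 6: p0:(2,3)->(2,4)->EXIT | p1:escaped | p2:escaped | p3:escaped | p4:escaped
Exit steps: [6, 3, 3, 2, 1]
First to escape: p4 at step 1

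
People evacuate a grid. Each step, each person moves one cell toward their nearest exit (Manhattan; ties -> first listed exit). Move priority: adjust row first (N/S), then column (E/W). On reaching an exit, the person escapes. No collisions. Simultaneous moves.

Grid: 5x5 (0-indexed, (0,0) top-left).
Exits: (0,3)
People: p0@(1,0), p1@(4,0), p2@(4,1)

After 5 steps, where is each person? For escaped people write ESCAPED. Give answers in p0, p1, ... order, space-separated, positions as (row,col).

Step 1: p0:(1,0)->(0,0) | p1:(4,0)->(3,0) | p2:(4,1)->(3,1)
Step 2: p0:(0,0)->(0,1) | p1:(3,0)->(2,0) | p2:(3,1)->(2,1)
Step 3: p0:(0,1)->(0,2) | p1:(2,0)->(1,0) | p2:(2,1)->(1,1)
Step 4: p0:(0,2)->(0,3)->EXIT | p1:(1,0)->(0,0) | p2:(1,1)->(0,1)
Step 5: p0:escaped | p1:(0,0)->(0,1) | p2:(0,1)->(0,2)

ESCAPED (0,1) (0,2)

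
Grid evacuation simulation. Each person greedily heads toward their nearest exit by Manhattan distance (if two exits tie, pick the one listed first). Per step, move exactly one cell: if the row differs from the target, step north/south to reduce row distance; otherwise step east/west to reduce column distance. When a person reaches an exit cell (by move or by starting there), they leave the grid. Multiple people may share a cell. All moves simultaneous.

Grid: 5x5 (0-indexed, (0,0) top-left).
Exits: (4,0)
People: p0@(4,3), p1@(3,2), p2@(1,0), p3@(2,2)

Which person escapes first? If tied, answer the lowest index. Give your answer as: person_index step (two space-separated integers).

Step 1: p0:(4,3)->(4,2) | p1:(3,2)->(4,2) | p2:(1,0)->(2,0) | p3:(2,2)->(3,2)
Step 2: p0:(4,2)->(4,1) | p1:(4,2)->(4,1) | p2:(2,0)->(3,0) | p3:(3,2)->(4,2)
Step 3: p0:(4,1)->(4,0)->EXIT | p1:(4,1)->(4,0)->EXIT | p2:(3,0)->(4,0)->EXIT | p3:(4,2)->(4,1)
Step 4: p0:escaped | p1:escaped | p2:escaped | p3:(4,1)->(4,0)->EXIT
Exit steps: [3, 3, 3, 4]
First to escape: p0 at step 3

Answer: 0 3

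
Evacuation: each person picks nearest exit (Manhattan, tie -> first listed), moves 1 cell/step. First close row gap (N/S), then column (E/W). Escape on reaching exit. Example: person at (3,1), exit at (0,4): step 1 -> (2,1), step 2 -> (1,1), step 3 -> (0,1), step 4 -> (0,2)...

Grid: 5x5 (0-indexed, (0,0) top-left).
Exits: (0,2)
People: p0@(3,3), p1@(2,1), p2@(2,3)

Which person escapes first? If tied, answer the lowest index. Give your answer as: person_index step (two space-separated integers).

Answer: 1 3

Derivation:
Step 1: p0:(3,3)->(2,3) | p1:(2,1)->(1,1) | p2:(2,3)->(1,3)
Step 2: p0:(2,3)->(1,3) | p1:(1,1)->(0,1) | p2:(1,3)->(0,3)
Step 3: p0:(1,3)->(0,3) | p1:(0,1)->(0,2)->EXIT | p2:(0,3)->(0,2)->EXIT
Step 4: p0:(0,3)->(0,2)->EXIT | p1:escaped | p2:escaped
Exit steps: [4, 3, 3]
First to escape: p1 at step 3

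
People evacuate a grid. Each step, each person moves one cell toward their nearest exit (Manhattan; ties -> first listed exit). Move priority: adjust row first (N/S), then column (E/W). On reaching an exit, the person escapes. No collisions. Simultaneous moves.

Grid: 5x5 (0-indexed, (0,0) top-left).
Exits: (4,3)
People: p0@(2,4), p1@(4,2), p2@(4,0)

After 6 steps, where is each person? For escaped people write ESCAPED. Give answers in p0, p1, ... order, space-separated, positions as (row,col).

Step 1: p0:(2,4)->(3,4) | p1:(4,2)->(4,3)->EXIT | p2:(4,0)->(4,1)
Step 2: p0:(3,4)->(4,4) | p1:escaped | p2:(4,1)->(4,2)
Step 3: p0:(4,4)->(4,3)->EXIT | p1:escaped | p2:(4,2)->(4,3)->EXIT

ESCAPED ESCAPED ESCAPED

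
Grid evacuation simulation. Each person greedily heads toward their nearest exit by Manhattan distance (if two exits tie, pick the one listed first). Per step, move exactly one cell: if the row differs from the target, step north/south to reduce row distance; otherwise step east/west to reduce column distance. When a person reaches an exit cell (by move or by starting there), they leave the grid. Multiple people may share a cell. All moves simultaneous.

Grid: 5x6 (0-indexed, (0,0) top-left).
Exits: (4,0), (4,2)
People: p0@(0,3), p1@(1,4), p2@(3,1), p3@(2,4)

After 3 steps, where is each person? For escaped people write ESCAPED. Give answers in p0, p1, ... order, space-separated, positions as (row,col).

Step 1: p0:(0,3)->(1,3) | p1:(1,4)->(2,4) | p2:(3,1)->(4,1) | p3:(2,4)->(3,4)
Step 2: p0:(1,3)->(2,3) | p1:(2,4)->(3,4) | p2:(4,1)->(4,0)->EXIT | p3:(3,4)->(4,4)
Step 3: p0:(2,3)->(3,3) | p1:(3,4)->(4,4) | p2:escaped | p3:(4,4)->(4,3)

(3,3) (4,4) ESCAPED (4,3)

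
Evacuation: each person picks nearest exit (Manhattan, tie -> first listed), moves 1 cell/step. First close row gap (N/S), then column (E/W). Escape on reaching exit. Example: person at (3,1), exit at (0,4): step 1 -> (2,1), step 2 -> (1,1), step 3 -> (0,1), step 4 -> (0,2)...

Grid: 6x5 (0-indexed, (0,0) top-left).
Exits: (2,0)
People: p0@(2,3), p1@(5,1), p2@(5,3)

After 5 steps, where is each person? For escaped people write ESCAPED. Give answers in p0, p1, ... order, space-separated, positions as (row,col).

Step 1: p0:(2,3)->(2,2) | p1:(5,1)->(4,1) | p2:(5,3)->(4,3)
Step 2: p0:(2,2)->(2,1) | p1:(4,1)->(3,1) | p2:(4,3)->(3,3)
Step 3: p0:(2,1)->(2,0)->EXIT | p1:(3,1)->(2,1) | p2:(3,3)->(2,3)
Step 4: p0:escaped | p1:(2,1)->(2,0)->EXIT | p2:(2,3)->(2,2)
Step 5: p0:escaped | p1:escaped | p2:(2,2)->(2,1)

ESCAPED ESCAPED (2,1)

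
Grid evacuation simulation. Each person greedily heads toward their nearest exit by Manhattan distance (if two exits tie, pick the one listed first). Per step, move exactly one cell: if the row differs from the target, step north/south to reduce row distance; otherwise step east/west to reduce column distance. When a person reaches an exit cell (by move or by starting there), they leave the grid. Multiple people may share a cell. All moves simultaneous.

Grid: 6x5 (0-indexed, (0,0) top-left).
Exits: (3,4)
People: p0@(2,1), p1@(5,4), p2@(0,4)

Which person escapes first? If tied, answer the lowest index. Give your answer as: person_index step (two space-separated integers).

Step 1: p0:(2,1)->(3,1) | p1:(5,4)->(4,4) | p2:(0,4)->(1,4)
Step 2: p0:(3,1)->(3,2) | p1:(4,4)->(3,4)->EXIT | p2:(1,4)->(2,4)
Step 3: p0:(3,2)->(3,3) | p1:escaped | p2:(2,4)->(3,4)->EXIT
Step 4: p0:(3,3)->(3,4)->EXIT | p1:escaped | p2:escaped
Exit steps: [4, 2, 3]
First to escape: p1 at step 2

Answer: 1 2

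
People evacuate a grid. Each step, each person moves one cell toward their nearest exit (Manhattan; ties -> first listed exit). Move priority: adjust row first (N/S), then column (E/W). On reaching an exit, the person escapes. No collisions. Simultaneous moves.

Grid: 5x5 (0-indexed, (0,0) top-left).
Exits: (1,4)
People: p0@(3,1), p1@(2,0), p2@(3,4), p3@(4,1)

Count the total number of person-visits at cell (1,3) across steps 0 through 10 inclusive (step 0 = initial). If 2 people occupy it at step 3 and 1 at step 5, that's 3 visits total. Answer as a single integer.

Answer: 3

Derivation:
Step 0: p0@(3,1) p1@(2,0) p2@(3,4) p3@(4,1) -> at (1,3): 0 [-], cum=0
Step 1: p0@(2,1) p1@(1,0) p2@(2,4) p3@(3,1) -> at (1,3): 0 [-], cum=0
Step 2: p0@(1,1) p1@(1,1) p2@ESC p3@(2,1) -> at (1,3): 0 [-], cum=0
Step 3: p0@(1,2) p1@(1,2) p2@ESC p3@(1,1) -> at (1,3): 0 [-], cum=0
Step 4: p0@(1,3) p1@(1,3) p2@ESC p3@(1,2) -> at (1,3): 2 [p0,p1], cum=2
Step 5: p0@ESC p1@ESC p2@ESC p3@(1,3) -> at (1,3): 1 [p3], cum=3
Step 6: p0@ESC p1@ESC p2@ESC p3@ESC -> at (1,3): 0 [-], cum=3
Total visits = 3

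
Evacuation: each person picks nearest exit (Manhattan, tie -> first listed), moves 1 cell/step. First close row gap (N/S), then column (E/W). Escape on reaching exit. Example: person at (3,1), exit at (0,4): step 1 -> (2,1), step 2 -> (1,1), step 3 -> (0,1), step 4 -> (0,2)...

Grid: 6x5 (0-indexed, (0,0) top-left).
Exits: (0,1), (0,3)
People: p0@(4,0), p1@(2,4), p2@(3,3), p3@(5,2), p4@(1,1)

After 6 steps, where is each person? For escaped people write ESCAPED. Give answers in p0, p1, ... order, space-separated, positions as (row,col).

Step 1: p0:(4,0)->(3,0) | p1:(2,4)->(1,4) | p2:(3,3)->(2,3) | p3:(5,2)->(4,2) | p4:(1,1)->(0,1)->EXIT
Step 2: p0:(3,0)->(2,0) | p1:(1,4)->(0,4) | p2:(2,3)->(1,3) | p3:(4,2)->(3,2) | p4:escaped
Step 3: p0:(2,0)->(1,0) | p1:(0,4)->(0,3)->EXIT | p2:(1,3)->(0,3)->EXIT | p3:(3,2)->(2,2) | p4:escaped
Step 4: p0:(1,0)->(0,0) | p1:escaped | p2:escaped | p3:(2,2)->(1,2) | p4:escaped
Step 5: p0:(0,0)->(0,1)->EXIT | p1:escaped | p2:escaped | p3:(1,2)->(0,2) | p4:escaped
Step 6: p0:escaped | p1:escaped | p2:escaped | p3:(0,2)->(0,1)->EXIT | p4:escaped

ESCAPED ESCAPED ESCAPED ESCAPED ESCAPED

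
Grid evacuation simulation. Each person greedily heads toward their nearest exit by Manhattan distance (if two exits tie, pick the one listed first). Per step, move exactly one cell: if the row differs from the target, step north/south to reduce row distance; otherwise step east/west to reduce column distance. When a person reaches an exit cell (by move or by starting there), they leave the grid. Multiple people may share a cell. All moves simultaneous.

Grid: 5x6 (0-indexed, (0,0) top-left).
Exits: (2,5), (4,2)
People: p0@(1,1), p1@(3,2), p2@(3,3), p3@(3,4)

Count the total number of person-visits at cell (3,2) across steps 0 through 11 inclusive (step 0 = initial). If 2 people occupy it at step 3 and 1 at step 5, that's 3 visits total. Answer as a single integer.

Step 0: p0@(1,1) p1@(3,2) p2@(3,3) p3@(3,4) -> at (3,2): 1 [p1], cum=1
Step 1: p0@(2,1) p1@ESC p2@(4,3) p3@(2,4) -> at (3,2): 0 [-], cum=1
Step 2: p0@(3,1) p1@ESC p2@ESC p3@ESC -> at (3,2): 0 [-], cum=1
Step 3: p0@(4,1) p1@ESC p2@ESC p3@ESC -> at (3,2): 0 [-], cum=1
Step 4: p0@ESC p1@ESC p2@ESC p3@ESC -> at (3,2): 0 [-], cum=1
Total visits = 1

Answer: 1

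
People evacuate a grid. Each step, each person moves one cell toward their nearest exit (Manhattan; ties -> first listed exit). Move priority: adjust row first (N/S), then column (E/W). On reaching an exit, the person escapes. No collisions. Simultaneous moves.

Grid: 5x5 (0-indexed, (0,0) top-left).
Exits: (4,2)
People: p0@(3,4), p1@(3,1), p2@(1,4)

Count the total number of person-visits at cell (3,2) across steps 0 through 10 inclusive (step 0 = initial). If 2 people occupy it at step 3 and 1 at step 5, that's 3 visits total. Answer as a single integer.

Step 0: p0@(3,4) p1@(3,1) p2@(1,4) -> at (3,2): 0 [-], cum=0
Step 1: p0@(4,4) p1@(4,1) p2@(2,4) -> at (3,2): 0 [-], cum=0
Step 2: p0@(4,3) p1@ESC p2@(3,4) -> at (3,2): 0 [-], cum=0
Step 3: p0@ESC p1@ESC p2@(4,4) -> at (3,2): 0 [-], cum=0
Step 4: p0@ESC p1@ESC p2@(4,3) -> at (3,2): 0 [-], cum=0
Step 5: p0@ESC p1@ESC p2@ESC -> at (3,2): 0 [-], cum=0
Total visits = 0

Answer: 0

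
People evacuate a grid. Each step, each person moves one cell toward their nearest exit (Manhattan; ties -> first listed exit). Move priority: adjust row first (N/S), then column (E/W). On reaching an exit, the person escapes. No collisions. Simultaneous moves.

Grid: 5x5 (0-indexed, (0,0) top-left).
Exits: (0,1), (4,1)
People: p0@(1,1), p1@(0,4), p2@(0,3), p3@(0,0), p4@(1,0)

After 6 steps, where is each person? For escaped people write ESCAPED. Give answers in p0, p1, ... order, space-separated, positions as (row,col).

Step 1: p0:(1,1)->(0,1)->EXIT | p1:(0,4)->(0,3) | p2:(0,3)->(0,2) | p3:(0,0)->(0,1)->EXIT | p4:(1,0)->(0,0)
Step 2: p0:escaped | p1:(0,3)->(0,2) | p2:(0,2)->(0,1)->EXIT | p3:escaped | p4:(0,0)->(0,1)->EXIT
Step 3: p0:escaped | p1:(0,2)->(0,1)->EXIT | p2:escaped | p3:escaped | p4:escaped

ESCAPED ESCAPED ESCAPED ESCAPED ESCAPED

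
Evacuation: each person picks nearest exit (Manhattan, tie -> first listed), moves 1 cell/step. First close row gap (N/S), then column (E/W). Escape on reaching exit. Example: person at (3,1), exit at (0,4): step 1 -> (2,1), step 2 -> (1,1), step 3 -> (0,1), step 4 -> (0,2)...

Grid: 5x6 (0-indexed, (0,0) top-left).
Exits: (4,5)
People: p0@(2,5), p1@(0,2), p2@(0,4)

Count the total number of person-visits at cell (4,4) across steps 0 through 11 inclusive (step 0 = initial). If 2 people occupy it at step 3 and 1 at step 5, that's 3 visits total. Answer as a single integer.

Step 0: p0@(2,5) p1@(0,2) p2@(0,4) -> at (4,4): 0 [-], cum=0
Step 1: p0@(3,5) p1@(1,2) p2@(1,4) -> at (4,4): 0 [-], cum=0
Step 2: p0@ESC p1@(2,2) p2@(2,4) -> at (4,4): 0 [-], cum=0
Step 3: p0@ESC p1@(3,2) p2@(3,4) -> at (4,4): 0 [-], cum=0
Step 4: p0@ESC p1@(4,2) p2@(4,4) -> at (4,4): 1 [p2], cum=1
Step 5: p0@ESC p1@(4,3) p2@ESC -> at (4,4): 0 [-], cum=1
Step 6: p0@ESC p1@(4,4) p2@ESC -> at (4,4): 1 [p1], cum=2
Step 7: p0@ESC p1@ESC p2@ESC -> at (4,4): 0 [-], cum=2
Total visits = 2

Answer: 2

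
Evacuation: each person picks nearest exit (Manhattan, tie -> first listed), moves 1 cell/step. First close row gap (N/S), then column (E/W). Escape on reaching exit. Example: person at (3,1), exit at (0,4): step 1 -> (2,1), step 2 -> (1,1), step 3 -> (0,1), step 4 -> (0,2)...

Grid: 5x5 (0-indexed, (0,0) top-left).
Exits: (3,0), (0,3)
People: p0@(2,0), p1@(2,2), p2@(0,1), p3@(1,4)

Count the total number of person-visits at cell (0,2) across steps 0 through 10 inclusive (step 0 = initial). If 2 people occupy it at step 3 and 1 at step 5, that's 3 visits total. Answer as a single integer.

Step 0: p0@(2,0) p1@(2,2) p2@(0,1) p3@(1,4) -> at (0,2): 0 [-], cum=0
Step 1: p0@ESC p1@(3,2) p2@(0,2) p3@(0,4) -> at (0,2): 1 [p2], cum=1
Step 2: p0@ESC p1@(3,1) p2@ESC p3@ESC -> at (0,2): 0 [-], cum=1
Step 3: p0@ESC p1@ESC p2@ESC p3@ESC -> at (0,2): 0 [-], cum=1
Total visits = 1

Answer: 1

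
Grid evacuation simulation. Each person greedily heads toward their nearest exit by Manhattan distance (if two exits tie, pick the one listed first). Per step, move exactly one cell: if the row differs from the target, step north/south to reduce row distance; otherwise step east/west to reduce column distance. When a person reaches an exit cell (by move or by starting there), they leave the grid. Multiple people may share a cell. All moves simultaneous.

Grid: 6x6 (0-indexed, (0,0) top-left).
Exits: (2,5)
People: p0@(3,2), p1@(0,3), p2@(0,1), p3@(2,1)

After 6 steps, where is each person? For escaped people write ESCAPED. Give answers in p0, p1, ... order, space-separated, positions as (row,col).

Step 1: p0:(3,2)->(2,2) | p1:(0,3)->(1,3) | p2:(0,1)->(1,1) | p3:(2,1)->(2,2)
Step 2: p0:(2,2)->(2,3) | p1:(1,3)->(2,3) | p2:(1,1)->(2,1) | p3:(2,2)->(2,3)
Step 3: p0:(2,3)->(2,4) | p1:(2,3)->(2,4) | p2:(2,1)->(2,2) | p3:(2,3)->(2,4)
Step 4: p0:(2,4)->(2,5)->EXIT | p1:(2,4)->(2,5)->EXIT | p2:(2,2)->(2,3) | p3:(2,4)->(2,5)->EXIT
Step 5: p0:escaped | p1:escaped | p2:(2,3)->(2,4) | p3:escaped
Step 6: p0:escaped | p1:escaped | p2:(2,4)->(2,5)->EXIT | p3:escaped

ESCAPED ESCAPED ESCAPED ESCAPED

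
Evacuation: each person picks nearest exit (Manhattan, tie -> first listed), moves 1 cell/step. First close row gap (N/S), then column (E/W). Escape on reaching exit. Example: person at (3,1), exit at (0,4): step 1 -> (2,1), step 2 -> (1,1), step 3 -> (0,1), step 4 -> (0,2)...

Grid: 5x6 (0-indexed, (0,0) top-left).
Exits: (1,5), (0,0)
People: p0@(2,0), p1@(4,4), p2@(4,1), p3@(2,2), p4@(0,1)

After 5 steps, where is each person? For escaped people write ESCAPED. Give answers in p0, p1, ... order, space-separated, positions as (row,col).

Step 1: p0:(2,0)->(1,0) | p1:(4,4)->(3,4) | p2:(4,1)->(3,1) | p3:(2,2)->(1,2) | p4:(0,1)->(0,0)->EXIT
Step 2: p0:(1,0)->(0,0)->EXIT | p1:(3,4)->(2,4) | p2:(3,1)->(2,1) | p3:(1,2)->(1,3) | p4:escaped
Step 3: p0:escaped | p1:(2,4)->(1,4) | p2:(2,1)->(1,1) | p3:(1,3)->(1,4) | p4:escaped
Step 4: p0:escaped | p1:(1,4)->(1,5)->EXIT | p2:(1,1)->(0,1) | p3:(1,4)->(1,5)->EXIT | p4:escaped
Step 5: p0:escaped | p1:escaped | p2:(0,1)->(0,0)->EXIT | p3:escaped | p4:escaped

ESCAPED ESCAPED ESCAPED ESCAPED ESCAPED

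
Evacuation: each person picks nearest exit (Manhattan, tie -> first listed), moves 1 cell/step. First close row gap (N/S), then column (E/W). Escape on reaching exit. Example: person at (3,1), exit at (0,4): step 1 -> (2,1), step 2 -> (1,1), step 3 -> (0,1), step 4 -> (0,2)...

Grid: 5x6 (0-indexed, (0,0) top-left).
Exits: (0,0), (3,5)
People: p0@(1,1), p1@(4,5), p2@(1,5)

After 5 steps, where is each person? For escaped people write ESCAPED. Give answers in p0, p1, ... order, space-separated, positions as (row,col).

Step 1: p0:(1,1)->(0,1) | p1:(4,5)->(3,5)->EXIT | p2:(1,5)->(2,5)
Step 2: p0:(0,1)->(0,0)->EXIT | p1:escaped | p2:(2,5)->(3,5)->EXIT

ESCAPED ESCAPED ESCAPED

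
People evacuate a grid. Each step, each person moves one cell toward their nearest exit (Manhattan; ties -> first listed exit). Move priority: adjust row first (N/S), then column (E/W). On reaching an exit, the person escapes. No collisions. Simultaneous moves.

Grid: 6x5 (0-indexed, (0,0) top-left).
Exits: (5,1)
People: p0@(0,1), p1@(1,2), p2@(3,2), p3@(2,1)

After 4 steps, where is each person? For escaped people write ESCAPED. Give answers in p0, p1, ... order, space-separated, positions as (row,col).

Step 1: p0:(0,1)->(1,1) | p1:(1,2)->(2,2) | p2:(3,2)->(4,2) | p3:(2,1)->(3,1)
Step 2: p0:(1,1)->(2,1) | p1:(2,2)->(3,2) | p2:(4,2)->(5,2) | p3:(3,1)->(4,1)
Step 3: p0:(2,1)->(3,1) | p1:(3,2)->(4,2) | p2:(5,2)->(5,1)->EXIT | p3:(4,1)->(5,1)->EXIT
Step 4: p0:(3,1)->(4,1) | p1:(4,2)->(5,2) | p2:escaped | p3:escaped

(4,1) (5,2) ESCAPED ESCAPED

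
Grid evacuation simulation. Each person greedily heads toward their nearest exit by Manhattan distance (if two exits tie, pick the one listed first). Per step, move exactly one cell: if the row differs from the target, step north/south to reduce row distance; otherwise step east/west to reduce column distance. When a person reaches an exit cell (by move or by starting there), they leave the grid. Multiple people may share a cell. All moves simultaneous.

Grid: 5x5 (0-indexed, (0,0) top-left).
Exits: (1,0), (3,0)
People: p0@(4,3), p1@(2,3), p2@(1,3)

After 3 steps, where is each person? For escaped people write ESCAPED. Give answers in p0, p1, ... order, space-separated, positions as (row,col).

Step 1: p0:(4,3)->(3,3) | p1:(2,3)->(1,3) | p2:(1,3)->(1,2)
Step 2: p0:(3,3)->(3,2) | p1:(1,3)->(1,2) | p2:(1,2)->(1,1)
Step 3: p0:(3,2)->(3,1) | p1:(1,2)->(1,1) | p2:(1,1)->(1,0)->EXIT

(3,1) (1,1) ESCAPED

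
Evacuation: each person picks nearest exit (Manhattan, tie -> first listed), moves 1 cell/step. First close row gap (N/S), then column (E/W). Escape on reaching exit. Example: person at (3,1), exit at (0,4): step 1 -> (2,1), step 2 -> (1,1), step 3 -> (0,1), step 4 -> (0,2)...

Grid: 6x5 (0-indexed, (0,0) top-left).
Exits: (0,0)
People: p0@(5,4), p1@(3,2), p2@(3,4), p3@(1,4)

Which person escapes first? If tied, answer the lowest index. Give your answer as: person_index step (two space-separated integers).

Answer: 1 5

Derivation:
Step 1: p0:(5,4)->(4,4) | p1:(3,2)->(2,2) | p2:(3,4)->(2,4) | p3:(1,4)->(0,4)
Step 2: p0:(4,4)->(3,4) | p1:(2,2)->(1,2) | p2:(2,4)->(1,4) | p3:(0,4)->(0,3)
Step 3: p0:(3,4)->(2,4) | p1:(1,2)->(0,2) | p2:(1,4)->(0,4) | p3:(0,3)->(0,2)
Step 4: p0:(2,4)->(1,4) | p1:(0,2)->(0,1) | p2:(0,4)->(0,3) | p3:(0,2)->(0,1)
Step 5: p0:(1,4)->(0,4) | p1:(0,1)->(0,0)->EXIT | p2:(0,3)->(0,2) | p3:(0,1)->(0,0)->EXIT
Step 6: p0:(0,4)->(0,3) | p1:escaped | p2:(0,2)->(0,1) | p3:escaped
Step 7: p0:(0,3)->(0,2) | p1:escaped | p2:(0,1)->(0,0)->EXIT | p3:escaped
Step 8: p0:(0,2)->(0,1) | p1:escaped | p2:escaped | p3:escaped
Step 9: p0:(0,1)->(0,0)->EXIT | p1:escaped | p2:escaped | p3:escaped
Exit steps: [9, 5, 7, 5]
First to escape: p1 at step 5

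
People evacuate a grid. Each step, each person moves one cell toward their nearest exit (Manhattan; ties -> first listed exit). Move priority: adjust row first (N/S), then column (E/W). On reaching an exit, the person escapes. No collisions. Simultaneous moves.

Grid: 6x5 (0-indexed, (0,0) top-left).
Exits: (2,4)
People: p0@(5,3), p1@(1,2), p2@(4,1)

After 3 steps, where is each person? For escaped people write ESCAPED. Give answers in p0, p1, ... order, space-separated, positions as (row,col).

Step 1: p0:(5,3)->(4,3) | p1:(1,2)->(2,2) | p2:(4,1)->(3,1)
Step 2: p0:(4,3)->(3,3) | p1:(2,2)->(2,3) | p2:(3,1)->(2,1)
Step 3: p0:(3,3)->(2,3) | p1:(2,3)->(2,4)->EXIT | p2:(2,1)->(2,2)

(2,3) ESCAPED (2,2)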